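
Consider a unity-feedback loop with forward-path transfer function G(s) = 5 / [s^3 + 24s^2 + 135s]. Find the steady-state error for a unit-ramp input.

Lowest-order denominator term is 135s, so the open loop has 1 pole at the origin → type 1 system.
K_v = lim_{s→0} s·G(s) = 5 / 135 = 1/27.
e_ss = 1/K_v = 1/(1/27) = 27.

27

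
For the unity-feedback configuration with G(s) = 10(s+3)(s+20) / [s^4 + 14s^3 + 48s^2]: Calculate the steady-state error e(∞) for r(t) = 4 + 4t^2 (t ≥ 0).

Lowest-order denominator term is 48s^2, so the open loop has 2 poles at the origin → type 2 system. Treating each term separately:
  • 4: tracked with zero error.
  • 4t^2: e_ss = 8/K_a with K_a=12.5 → 0.64.
Total e_ss = 0.64.

0.64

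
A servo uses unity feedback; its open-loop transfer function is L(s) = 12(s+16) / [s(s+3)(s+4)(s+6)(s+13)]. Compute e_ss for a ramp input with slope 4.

The open loop has one pole at the origin → type 1 system.
K_v = lim_{s→0} s·L(s) = 12·16 / (3·4·6·13) = 8/39.
e_ss = 4/K_v = 4/(8/39) = 19.5.

19.5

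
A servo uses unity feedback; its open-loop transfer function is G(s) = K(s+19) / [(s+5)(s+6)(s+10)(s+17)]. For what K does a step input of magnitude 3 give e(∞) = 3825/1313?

System type = 0 (no poles at s=0).
K_p = lim_{s→0} G(s) = K·19 / (5·6·10·17) = (19/5100)·K.
e_ss = 3/(1 + K_p) = 3825/1313 ⇒ 1 + (19/5100)·K = 1313/1275 ⇒ K = 8.

8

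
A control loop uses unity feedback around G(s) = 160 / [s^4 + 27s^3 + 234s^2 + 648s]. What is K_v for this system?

Factoring s from the denominator leaves a polynomial with constant term 648, so the system is type 1.
K_v = lim_{s→0} s·G(s) = 160 / 648 = 20/81.

20/81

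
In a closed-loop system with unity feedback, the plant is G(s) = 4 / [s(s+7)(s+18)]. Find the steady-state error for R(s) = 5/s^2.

157.5

One free integrator in G(s): this is a type 1 system.
K_v = lim_{s→0} s·G(s) = 4 / (7·18) = 2/63.
e_ss = 5/K_v = 5/(2/63) = 157.5.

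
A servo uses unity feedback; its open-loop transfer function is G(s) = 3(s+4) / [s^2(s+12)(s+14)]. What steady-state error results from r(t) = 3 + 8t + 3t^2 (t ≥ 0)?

System type = 2 (two poles at s=0). Taking each input component in turn:
  • 3: tracked with zero error.
  • 8t: tracked with zero error.
  • 3t^2: e_ss = 6/K_a with K_a=1/14 → 84.
Total e_ss = 84.

84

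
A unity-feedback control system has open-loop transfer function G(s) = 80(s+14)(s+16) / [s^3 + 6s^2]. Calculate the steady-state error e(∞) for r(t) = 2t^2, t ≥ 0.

Lowest-order denominator term is 6s^2, so the open loop has 2 poles at the origin → type 2 system.
K_a = lim_{s→0} s^2·G(s) = 80·14·16 / 6 = 8960/3.
r(t) = 2t^2 gives R(s) = 4/s^3.
e_ss = 4/K_a = 4/(8960/3) = 3/2240.

3/2240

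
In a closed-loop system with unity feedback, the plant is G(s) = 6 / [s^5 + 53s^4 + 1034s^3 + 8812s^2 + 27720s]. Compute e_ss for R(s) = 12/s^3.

The denominator has no term below 27720s — 1 pole at s=0, type 1.
K_a = lim_{s→0} s^2·G(s) = 0; the steady-state error to this parabolic input grows without bound.

infinity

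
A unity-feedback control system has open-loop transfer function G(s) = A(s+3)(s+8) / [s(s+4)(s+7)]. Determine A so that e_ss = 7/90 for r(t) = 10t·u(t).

The open loop has one pole at the origin → type 1 system.
K_v = lim_{s→0} s·G(s) = A·3·8 / (4·7) = (6/7)·A.
e_ss = 10/K_v = 7/90 ⇒ K_v = 900/7 ⇒ A = (900/7)/(6/7) = 150.

150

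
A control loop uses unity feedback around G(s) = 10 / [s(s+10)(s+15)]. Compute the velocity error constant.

1/15

The open loop has one pole at the origin → type 1 system.
K_v = lim_{s→0} s·G(s) = 10 / (10·15) = 1/15.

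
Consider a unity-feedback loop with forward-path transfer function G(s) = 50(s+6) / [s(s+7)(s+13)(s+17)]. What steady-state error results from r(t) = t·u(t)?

1547/300

One free integrator in G(s): this is a type 1 system.
K_v = lim_{s→0} s·G(s) = 50·6 / (7·13·17) = 300/1547.
e_ss = 1/K_v = 1/(300/1547) = 1547/300.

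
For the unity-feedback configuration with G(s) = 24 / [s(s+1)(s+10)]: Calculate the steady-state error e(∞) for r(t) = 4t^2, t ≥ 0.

The open loop has one pole at the origin → type 1 system.
K_a = lim_{s→0} s^2·G(s) = 0; the steady-state error to this parabolic input grows without bound.

infinity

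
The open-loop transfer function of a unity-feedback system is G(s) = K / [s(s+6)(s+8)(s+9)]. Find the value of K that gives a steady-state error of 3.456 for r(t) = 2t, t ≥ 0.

250

System type = 1 (one pole at s=0).
K_v = lim_{s→0} s·G(s) = K / (6·8·9) = (1/432)·K.
e_ss = 2/K_v = 3.456 ⇒ K_v = 125/216 ⇒ K = (125/216)/(1/432) = 250.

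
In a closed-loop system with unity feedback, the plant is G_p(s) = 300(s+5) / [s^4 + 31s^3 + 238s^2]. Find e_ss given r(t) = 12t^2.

Factoring s^2 from the denominator leaves a polynomial with constant term 238, so the system is type 2.
K_a = lim_{s→0} s^2·G_p(s) = 300·5 / 238 = 750/119.
r(t) = 12t^2 gives R(s) = 24/s^3.
e_ss = 24/K_a = 24/(750/119) = 3.808.

3.808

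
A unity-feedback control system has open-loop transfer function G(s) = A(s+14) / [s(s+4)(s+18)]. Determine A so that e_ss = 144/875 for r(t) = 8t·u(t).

250

G(s) has one factor of s in the denominator, so the system is type 1.
K_v = lim_{s→0} s·G(s) = A·14 / (4·18) = (7/36)·A.
e_ss = 8/K_v = 144/875 ⇒ K_v = 875/18 ⇒ A = (875/18)/(7/36) = 250.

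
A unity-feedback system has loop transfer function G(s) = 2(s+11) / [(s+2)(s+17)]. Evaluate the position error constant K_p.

11/17

System type = 0 (no poles at s=0).
K_p = lim_{s→0} G(s) = 2·11 / (2·17) = 11/17.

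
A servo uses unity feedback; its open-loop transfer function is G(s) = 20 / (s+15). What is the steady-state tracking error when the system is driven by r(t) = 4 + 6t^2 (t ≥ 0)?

infinity

No free integrators in G(s): this is a type 0 system. By superposition:
  • 4: e_ss = 4/(1+K_p) with K_p=4/3 → 12/7.
  • 6t^2: a type-0 system cannot track it, e_ss → ∞.
The unbounded component dominates.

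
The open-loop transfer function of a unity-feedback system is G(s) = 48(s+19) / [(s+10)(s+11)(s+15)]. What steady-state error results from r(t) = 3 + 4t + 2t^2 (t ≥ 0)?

The open loop has no poles at the origin → type 0 system. By superposition:
  • 3: e_ss = 3/(1+K_p) with K_p=152/275 → 825/427.
  • 4t: a type-0 system cannot track it, e_ss → ∞.
  • 2t^2: a type-0 system cannot track it, e_ss → ∞.
The unbounded component dominates.

infinity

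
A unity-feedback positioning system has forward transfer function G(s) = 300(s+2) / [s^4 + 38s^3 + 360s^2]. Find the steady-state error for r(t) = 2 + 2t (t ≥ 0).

Factoring s^2 from the denominator leaves a polynomial with constant term 360, so the system is type 2. Treating each term separately:
  • 2: tracked with zero error.
  • 2t: tracked with zero error.
Total e_ss = 0.

0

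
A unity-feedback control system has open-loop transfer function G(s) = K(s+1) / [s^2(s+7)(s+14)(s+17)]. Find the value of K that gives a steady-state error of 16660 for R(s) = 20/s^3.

The open loop has two poles at the origin → type 2 system.
K_a = lim_{s→0} s^2·G(s) = K·1 / (7·14·17) = (1/1666)·K.
e_ss = 20/K_a = 16660 ⇒ K_a = 1/833 ⇒ K = (1/833)/(1/1666) = 2.

2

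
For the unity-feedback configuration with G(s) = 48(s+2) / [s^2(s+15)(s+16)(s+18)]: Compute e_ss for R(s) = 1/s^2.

The open loop has two poles at the origin → type 2 system.
K_v = ∞ for a type-2 system; e_ss to a ramp is zero.

0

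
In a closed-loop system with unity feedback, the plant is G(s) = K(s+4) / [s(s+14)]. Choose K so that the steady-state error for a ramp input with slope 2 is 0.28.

The open loop has one pole at the origin → type 1 system.
K_v = lim_{s→0} s·G(s) = K·4 / (14) = (2/7)·K.
e_ss = 2/K_v = 0.28 ⇒ K_v = 50/7 ⇒ K = (50/7)/(2/7) = 25.

25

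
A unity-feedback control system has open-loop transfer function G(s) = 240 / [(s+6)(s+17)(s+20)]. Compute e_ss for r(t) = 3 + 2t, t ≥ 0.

infinity

No free integrators in G(s): this is a type 0 system. By superposition:
  • 3: e_ss = 3/(1+K_p) with K_p=2/17 → 51/19.
  • 2t: a type-0 system cannot track it, e_ss → ∞.
The unbounded component dominates.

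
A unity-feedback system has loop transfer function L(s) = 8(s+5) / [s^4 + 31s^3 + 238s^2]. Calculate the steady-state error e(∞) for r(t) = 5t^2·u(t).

Lowest-order denominator term is 238s^2, so the open loop has 2 poles at the origin → type 2 system.
K_a = lim_{s→0} s^2·L(s) = 8·5 / 238 = 20/119.
r(t) = 5t^2 gives R(s) = 10/s^3.
e_ss = 10/K_a = 10/(20/119) = 59.5.

59.5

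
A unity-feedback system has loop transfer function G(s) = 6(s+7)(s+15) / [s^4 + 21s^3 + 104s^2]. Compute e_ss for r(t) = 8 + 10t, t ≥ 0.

0

Factoring s^2 from the denominator leaves a polynomial with constant term 104, so the system is type 2. Treating each term separately:
  • 8: tracked with zero error.
  • 10t: tracked with zero error.
Total e_ss = 0.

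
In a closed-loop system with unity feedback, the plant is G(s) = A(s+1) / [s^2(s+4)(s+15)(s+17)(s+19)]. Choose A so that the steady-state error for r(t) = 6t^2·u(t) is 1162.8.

200

System type = 2 (two poles at s=0).
K_a = lim_{s→0} s^2·G(s) = A·1 / (4·15·17·19) = (1/19380)·A.
e_ss = 12/K_a = 1162.8 ⇒ K_a = 10/969 ⇒ A = (10/969)/(1/19380) = 200.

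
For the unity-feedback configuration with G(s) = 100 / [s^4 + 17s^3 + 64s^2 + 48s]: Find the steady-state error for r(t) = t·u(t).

The denominator has no term below 48s — 1 pole at s=0, type 1.
K_v = lim_{s→0} s·G(s) = 100 / 48 = 25/12.
e_ss = 1/K_v = 1/(25/12) = 0.48.

0.48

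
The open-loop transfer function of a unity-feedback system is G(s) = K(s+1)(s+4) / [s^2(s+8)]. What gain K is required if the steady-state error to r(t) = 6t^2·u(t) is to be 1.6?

15

G(s) has two factors of s in the denominator, so the system is type 2.
K_a = lim_{s→0} s^2·G(s) = K·1·4 / (8) = 0.5·K.
e_ss = 12/K_a = 1.6 ⇒ K_a = 7.5 ⇒ K = 7.5/0.5 = 15.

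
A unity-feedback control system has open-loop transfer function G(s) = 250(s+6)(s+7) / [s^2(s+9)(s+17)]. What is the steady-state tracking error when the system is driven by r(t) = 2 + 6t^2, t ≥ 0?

153/875

Two free integrators in G(s): this is a type 2 system. Treating each term separately:
  • 2: tracked with zero error.
  • 6t^2: e_ss = 12/K_a with K_a=3500/51 → 153/875.
Total e_ss = 153/875.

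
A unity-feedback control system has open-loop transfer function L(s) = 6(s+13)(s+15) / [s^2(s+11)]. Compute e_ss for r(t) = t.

0

The open loop has two poles at the origin → type 2 system.
K_v = ∞ for a type-2 system; e_ss to a ramp is zero.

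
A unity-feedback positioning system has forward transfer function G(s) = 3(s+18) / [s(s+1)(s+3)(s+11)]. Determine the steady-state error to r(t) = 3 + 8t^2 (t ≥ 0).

infinity

One free integrator in G(s): this is a type 1 system. Treating each term separately:
  • 3: tracked with zero error.
  • 8t^2: a type-1 system cannot track it, e_ss → ∞.
The unbounded component dominates.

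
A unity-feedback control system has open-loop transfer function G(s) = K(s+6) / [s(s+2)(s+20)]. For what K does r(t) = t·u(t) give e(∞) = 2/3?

G(s) has one factor of s in the denominator, so the system is type 1.
K_v = lim_{s→0} s·G(s) = K·6 / (2·20) = 0.15·K.
e_ss = 1/K_v = 2/3 ⇒ K_v = 1.5 ⇒ K = 1.5/0.15 = 10.

10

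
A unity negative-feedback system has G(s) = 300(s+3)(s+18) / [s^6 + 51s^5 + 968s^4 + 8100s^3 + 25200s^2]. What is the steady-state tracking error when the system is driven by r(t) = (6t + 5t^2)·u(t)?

140/9

The denominator has no term below 25200s^2 — 2 poles at s=0, type 2. Treating each term separately:
  • 6t: tracked with zero error.
  • 5t^2: e_ss = 10/K_a with K_a=9/14 → 140/9.
Total e_ss = 140/9.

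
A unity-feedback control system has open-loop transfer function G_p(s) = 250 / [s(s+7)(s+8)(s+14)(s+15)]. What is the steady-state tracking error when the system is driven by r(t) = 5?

G_p(s) has one factor of s in the denominator, so the system is type 1.
A type-1 system has K_p = ∞, so it tracks a step input with zero steady-state error.

0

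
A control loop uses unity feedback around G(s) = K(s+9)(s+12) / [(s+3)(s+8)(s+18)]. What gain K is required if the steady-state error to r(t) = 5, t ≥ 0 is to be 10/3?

2

No free integrators in G(s): this is a type 0 system.
K_p = lim_{s→0} G(s) = K·9·12 / (3·8·18) = 0.25·K.
e_ss = 5/(1 + K_p) = 10/3 ⇒ 1 + 0.25·K = 1.5 ⇒ K = 2.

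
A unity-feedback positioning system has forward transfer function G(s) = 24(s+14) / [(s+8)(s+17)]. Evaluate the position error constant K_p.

G(s) has no factors of s in the denominator, so the system is type 0.
K_p = lim_{s→0} G(s) = 24·14 / (8·17) = 42/17.

42/17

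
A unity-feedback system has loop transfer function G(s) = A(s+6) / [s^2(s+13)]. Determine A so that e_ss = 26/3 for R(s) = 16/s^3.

4

G(s) has two factors of s in the denominator, so the system is type 2.
K_a = lim_{s→0} s^2·G(s) = A·6 / (13) = (6/13)·A.
e_ss = 16/K_a = 26/3 ⇒ K_a = 24/13 ⇒ A = (24/13)/(6/13) = 4.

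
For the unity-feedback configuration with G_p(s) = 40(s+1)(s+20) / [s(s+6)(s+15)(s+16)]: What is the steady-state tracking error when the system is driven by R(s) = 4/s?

System type = 1 (one pole at s=0).
A type-1 system has K_p = ∞, so it tracks a step input with zero steady-state error.

0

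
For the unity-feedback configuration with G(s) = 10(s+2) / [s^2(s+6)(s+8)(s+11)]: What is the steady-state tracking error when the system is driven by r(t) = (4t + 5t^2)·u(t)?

The open loop has two poles at the origin → type 2 system. Treating each term separately:
  • 4t: tracked with zero error.
  • 5t^2: e_ss = 10/K_a with K_a=5/132 → 264.
Total e_ss = 264.

264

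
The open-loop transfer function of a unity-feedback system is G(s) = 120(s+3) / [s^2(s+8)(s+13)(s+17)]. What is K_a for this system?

G(s) has two factors of s in the denominator, so the system is type 2.
K_a = lim_{s→0} s^2·G(s) = 120·3 / (8·13·17) = 45/221.

45/221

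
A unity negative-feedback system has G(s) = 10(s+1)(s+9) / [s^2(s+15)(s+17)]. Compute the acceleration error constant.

System type = 2 (two poles at s=0).
K_a = lim_{s→0} s^2·G(s) = 10·1·9 / (15·17) = 6/17.

6/17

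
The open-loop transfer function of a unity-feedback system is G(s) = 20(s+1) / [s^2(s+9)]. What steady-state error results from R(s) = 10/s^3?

G(s) has two factors of s in the denominator, so the system is type 2.
K_a = lim_{s→0} s^2·G(s) = 20·1 / (9) = 20/9.
r(t) = 5t^2 gives R(s) = 10/s^3.
e_ss = 10/K_a = 10/(20/9) = 4.5.

4.5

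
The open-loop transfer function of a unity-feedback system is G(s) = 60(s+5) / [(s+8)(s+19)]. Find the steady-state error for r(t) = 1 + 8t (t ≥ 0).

infinity

G(s) has no factors of s in the denominator, so the system is type 0. Taking each input component in turn:
  • 1: e_ss = 1/(1+K_p) with K_p=75/38 → 38/113.
  • 8t: a type-0 system cannot track it, e_ss → ∞.
The unbounded component dominates.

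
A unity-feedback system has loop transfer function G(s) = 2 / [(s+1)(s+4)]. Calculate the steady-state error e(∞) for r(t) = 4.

The open loop has no poles at the origin → type 0 system.
K_p = lim_{s→0} G(s) = 2 / (1·4) = 0.5.
e_ss = 4/(1 + K_p) = 4/1.5 = 8/3.

8/3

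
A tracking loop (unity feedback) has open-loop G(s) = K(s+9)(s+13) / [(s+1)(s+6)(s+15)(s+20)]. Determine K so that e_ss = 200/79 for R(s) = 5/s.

15

The open loop has no poles at the origin → type 0 system.
K_p = lim_{s→0} G(s) = K·9·13 / (1·6·15·20) = 0.065·K.
e_ss = 5/(1 + K_p) = 200/79 ⇒ 1 + 0.065·K = 1.975 ⇒ K = 15.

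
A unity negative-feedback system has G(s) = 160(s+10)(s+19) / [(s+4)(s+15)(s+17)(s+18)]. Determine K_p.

The open loop has no poles at the origin → type 0 system.
K_p = lim_{s→0} G(s) = 160·10·19 / (4·15·17·18) = 760/459.

760/459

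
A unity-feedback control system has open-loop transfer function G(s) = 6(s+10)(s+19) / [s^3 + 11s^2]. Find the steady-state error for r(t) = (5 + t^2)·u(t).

Factoring s^2 from the denominator leaves a polynomial with constant term 11, so the system is type 2. Treating each term separately:
  • 5: tracked with zero error.
  • t^2: e_ss = 2/K_a with K_a=1140/11 → 11/570.
Total e_ss = 11/570.

11/570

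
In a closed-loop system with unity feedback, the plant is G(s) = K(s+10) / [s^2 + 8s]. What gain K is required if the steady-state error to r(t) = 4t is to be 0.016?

Factoring s from the denominator leaves a polynomial with constant term 8, so the system is type 1.
K_v = lim_{s→0} s·G(s) = K·10 / 8 = 1.25·K.
e_ss = 4/K_v = 0.016 ⇒ K_v = 250 ⇒ K = 250/1.25 = 200.

200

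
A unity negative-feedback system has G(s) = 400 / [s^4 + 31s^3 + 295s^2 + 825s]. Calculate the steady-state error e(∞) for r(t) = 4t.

8.25

Factoring s from the denominator leaves a polynomial with constant term 825, so the system is type 1.
K_v = lim_{s→0} s·G(s) = 400 / 825 = 16/33.
e_ss = 4/K_v = 4/(16/33) = 8.25.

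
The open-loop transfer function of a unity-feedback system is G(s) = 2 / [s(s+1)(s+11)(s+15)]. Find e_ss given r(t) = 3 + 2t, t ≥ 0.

One free integrator in G(s): this is a type 1 system. Taking each input component in turn:
  • 3: tracked with zero error.
  • 2t: e_ss = 2/K_v with K_v=2/165 → 165.
Total e_ss = 165.

165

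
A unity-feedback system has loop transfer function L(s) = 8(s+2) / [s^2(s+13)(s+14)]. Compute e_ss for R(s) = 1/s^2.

0

The open loop has two poles at the origin → type 2 system.
A type-2 system has K_v = ∞, so it tracks a ramp input with zero steady-state error.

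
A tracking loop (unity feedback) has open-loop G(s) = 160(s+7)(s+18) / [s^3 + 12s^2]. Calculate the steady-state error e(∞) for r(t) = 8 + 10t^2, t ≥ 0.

Lowest-order denominator term is 12s^2, so the open loop has 2 poles at the origin → type 2 system. By superposition:
  • 8: tracked with zero error.
  • 10t^2: e_ss = 20/K_a with K_a=1680 → 1/84.
Total e_ss = 1/84.

1/84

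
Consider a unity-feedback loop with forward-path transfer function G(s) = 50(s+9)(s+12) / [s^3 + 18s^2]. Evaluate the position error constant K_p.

infinity

K_p = lim_{s→0} G(s); with 2 poles at the origin the limit diverges, so K_p = ∞.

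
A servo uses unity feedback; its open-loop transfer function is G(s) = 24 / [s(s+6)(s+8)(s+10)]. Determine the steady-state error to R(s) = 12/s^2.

One free integrator in G(s): this is a type 1 system.
K_v = lim_{s→0} s·G(s) = 24 / (6·8·10) = 0.05.
e_ss = 12/K_v = 12/0.05 = 240.

240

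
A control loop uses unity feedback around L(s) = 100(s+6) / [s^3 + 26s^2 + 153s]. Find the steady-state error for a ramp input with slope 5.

Lowest-order denominator term is 153s, so the open loop has 1 pole at the origin → type 1 system.
K_v = lim_{s→0} s·L(s) = 100·6 / 153 = 200/51.
e_ss = 5/K_v = 5/(200/51) = 1.275.

1.275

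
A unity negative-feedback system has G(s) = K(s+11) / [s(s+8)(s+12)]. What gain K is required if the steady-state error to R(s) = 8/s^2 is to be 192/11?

4

System type = 1 (one pole at s=0).
K_v = lim_{s→0} s·G(s) = K·11 / (8·12) = (11/96)·K.
e_ss = 8/K_v = 192/11 ⇒ K_v = 11/24 ⇒ K = (11/24)/(11/96) = 4.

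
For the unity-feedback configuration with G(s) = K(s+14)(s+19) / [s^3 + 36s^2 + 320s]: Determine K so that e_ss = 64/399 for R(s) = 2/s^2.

15

Factoring s from the denominator leaves a polynomial with constant term 320, so the system is type 1.
K_v = lim_{s→0} s·G(s) = K·14·19 / 320 = (133/160)·K.
e_ss = 2/K_v = 64/399 ⇒ K_v = 399/32 ⇒ K = (399/32)/(133/160) = 15.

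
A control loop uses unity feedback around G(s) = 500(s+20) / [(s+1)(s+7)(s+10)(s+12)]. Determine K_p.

The open loop has no poles at the origin → type 0 system.
K_p = lim_{s→0} G(s) = 500·20 / (1·7·10·12) = 250/21.

250/21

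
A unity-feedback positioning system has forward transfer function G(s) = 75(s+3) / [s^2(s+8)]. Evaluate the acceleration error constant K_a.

28.125

Two free integrators in G(s): this is a type 2 system.
K_a = lim_{s→0} s^2·G(s) = 75·3 / (8) = 28.125.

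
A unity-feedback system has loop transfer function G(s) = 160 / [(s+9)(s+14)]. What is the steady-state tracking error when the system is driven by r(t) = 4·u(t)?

System type = 0 (no poles at s=0).
K_p = lim_{s→0} G(s) = 160 / (9·14) = 80/63.
e_ss = 4/(1 + K_p) = 4/(143/63) = 252/143.

252/143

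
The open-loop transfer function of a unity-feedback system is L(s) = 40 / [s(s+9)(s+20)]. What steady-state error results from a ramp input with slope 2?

The open loop has one pole at the origin → type 1 system.
K_v = lim_{s→0} s·L(s) = 40 / (9·20) = 2/9.
e_ss = 2/K_v = 2/(2/9) = 9.

9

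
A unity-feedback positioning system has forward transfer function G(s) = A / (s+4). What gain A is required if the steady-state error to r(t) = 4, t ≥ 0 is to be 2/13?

100

No free integrators in G(s): this is a type 0 system.
K_p = lim_{s→0} G(s) = A / (4) = 0.25·A.
e_ss = 4/(1 + K_p) = 2/13 ⇒ 1 + 0.25·A = 26 ⇒ A = 100.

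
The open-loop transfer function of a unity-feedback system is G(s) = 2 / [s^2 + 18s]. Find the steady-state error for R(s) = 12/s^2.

108

Factoring s from the denominator leaves a polynomial with constant term 18, so the system is type 1.
K_v = lim_{s→0} s·G(s) = 2 / 18 = 1/9.
e_ss = 12/K_v = 12/(1/9) = 108.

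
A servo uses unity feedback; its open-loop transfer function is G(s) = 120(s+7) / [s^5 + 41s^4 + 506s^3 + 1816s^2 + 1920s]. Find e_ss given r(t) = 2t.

Factoring s from the denominator leaves a polynomial with constant term 1920, so the system is type 1.
K_v = lim_{s→0} s·G(s) = 120·7 / 1920 = 0.4375.
e_ss = 2/K_v = 2/0.4375 = 32/7.

32/7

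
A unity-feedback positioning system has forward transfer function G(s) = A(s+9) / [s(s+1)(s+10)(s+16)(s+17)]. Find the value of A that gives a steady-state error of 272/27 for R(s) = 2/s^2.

60

G(s) has one factor of s in the denominator, so the system is type 1.
K_v = lim_{s→0} s·G(s) = A·9 / (1·10·16·17) = (9/2720)·A.
e_ss = 2/K_v = 272/27 ⇒ K_v = 27/136 ⇒ A = (27/136)/(9/2720) = 60.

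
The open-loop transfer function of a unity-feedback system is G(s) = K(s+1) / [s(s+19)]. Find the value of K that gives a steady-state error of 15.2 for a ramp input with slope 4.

One free integrator in G(s): this is a type 1 system.
K_v = lim_{s→0} s·G(s) = K·1 / (19) = (1/19)·K.
e_ss = 4/K_v = 15.2 ⇒ K_v = 5/19 ⇒ K = (5/19)/(1/19) = 5.

5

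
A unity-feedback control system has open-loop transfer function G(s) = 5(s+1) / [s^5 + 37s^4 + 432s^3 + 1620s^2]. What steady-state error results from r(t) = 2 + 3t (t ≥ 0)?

0

The denominator has no term below 1620s^2 — 2 poles at s=0, type 2. Treating each term separately:
  • 2: tracked with zero error.
  • 3t: tracked with zero error.
Total e_ss = 0.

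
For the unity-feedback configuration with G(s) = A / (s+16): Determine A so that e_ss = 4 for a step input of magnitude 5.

G(s) has no factors of s in the denominator, so the system is type 0.
K_p = lim_{s→0} G(s) = A / (16) = 0.0625·A.
e_ss = 5/(1 + K_p) = 4 ⇒ 1 + 0.0625·A = 1.25 ⇒ A = 4.

4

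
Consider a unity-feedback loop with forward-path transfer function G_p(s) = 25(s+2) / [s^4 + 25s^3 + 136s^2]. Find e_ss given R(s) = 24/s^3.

Lowest-order denominator term is 136s^2, so the open loop has 2 poles at the origin → type 2 system.
K_a = lim_{s→0} s^2·G_p(s) = 25·2 / 136 = 25/68.
r(t) = 12t^2 gives R(s) = 24/s^3.
e_ss = 24/K_a = 24/(25/68) = 65.28.

65.28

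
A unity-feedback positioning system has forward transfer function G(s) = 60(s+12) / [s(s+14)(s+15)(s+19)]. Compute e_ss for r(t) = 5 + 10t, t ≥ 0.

665/12

The open loop has one pole at the origin → type 1 system. Taking each input component in turn:
  • 5: tracked with zero error.
  • 10t: e_ss = 10/K_v with K_v=24/133 → 665/12.
Total e_ss = 665/12.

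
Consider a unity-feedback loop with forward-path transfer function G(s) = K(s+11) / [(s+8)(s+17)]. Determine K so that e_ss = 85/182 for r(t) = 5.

The open loop has no poles at the origin → type 0 system.
K_p = lim_{s→0} G(s) = K·11 / (8·17) = (11/136)·K.
e_ss = 5/(1 + K_p) = 85/182 ⇒ 1 + (11/136)·K = 182/17 ⇒ K = 120.

120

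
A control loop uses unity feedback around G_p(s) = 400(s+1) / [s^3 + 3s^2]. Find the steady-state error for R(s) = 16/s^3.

0.12

Lowest-order denominator term is 3s^2, so the open loop has 2 poles at the origin → type 2 system.
K_a = lim_{s→0} s^2·G_p(s) = 400·1 / 3 = 400/3.
r(t) = 8t^2 gives R(s) = 16/s^3.
e_ss = 16/K_a = 16/(400/3) = 0.12.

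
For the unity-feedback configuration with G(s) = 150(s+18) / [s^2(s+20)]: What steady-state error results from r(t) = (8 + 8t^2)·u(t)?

16/135

System type = 2 (two poles at s=0). By superposition:
  • 8: tracked with zero error.
  • 8t^2: e_ss = 16/K_a with K_a=135 → 16/135.
Total e_ss = 16/135.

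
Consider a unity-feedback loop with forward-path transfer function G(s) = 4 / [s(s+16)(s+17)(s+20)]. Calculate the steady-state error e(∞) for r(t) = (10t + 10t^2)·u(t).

System type = 1 (one pole at s=0). Taking each input component in turn:
  • 10t: e_ss = 10/K_v with K_v=1/1360 → 13600.
  • 10t^2: a type-1 system cannot track it, e_ss → ∞.
The unbounded component dominates.

infinity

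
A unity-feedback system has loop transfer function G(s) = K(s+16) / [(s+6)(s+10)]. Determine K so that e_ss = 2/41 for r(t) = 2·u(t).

System type = 0 (no poles at s=0).
K_p = lim_{s→0} G(s) = K·16 / (6·10) = (4/15)·K.
e_ss = 2/(1 + K_p) = 2/41 ⇒ 1 + (4/15)·K = 41 ⇒ K = 150.

150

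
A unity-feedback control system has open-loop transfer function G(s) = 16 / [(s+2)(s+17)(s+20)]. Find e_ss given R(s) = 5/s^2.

G(s) has no factors of s in the denominator, so the system is type 0.
For a type-0 system K_v = 0, so e_ss to a ramp input is unbounded.

infinity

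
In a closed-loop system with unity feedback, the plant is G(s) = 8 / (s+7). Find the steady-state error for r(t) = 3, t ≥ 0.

1.4

The open loop has no poles at the origin → type 0 system.
K_p = lim_{s→0} G(s) = 8 / (7) = 8/7.
e_ss = 3/(1 + K_p) = 3/(15/7) = 1.4.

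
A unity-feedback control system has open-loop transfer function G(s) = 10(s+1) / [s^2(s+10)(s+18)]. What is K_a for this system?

The open loop has two poles at the origin → type 2 system.
K_a = lim_{s→0} s^2·G(s) = 10·1 / (10·18) = 1/18.

1/18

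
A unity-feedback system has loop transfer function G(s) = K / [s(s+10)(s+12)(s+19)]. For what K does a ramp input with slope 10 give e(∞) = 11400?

2

One free integrator in G(s): this is a type 1 system.
K_v = lim_{s→0} s·G(s) = K / (10·12·19) = (1/2280)·K.
e_ss = 10/K_v = 11400 ⇒ K_v = 1/1140 ⇒ K = (1/1140)/(1/2280) = 2.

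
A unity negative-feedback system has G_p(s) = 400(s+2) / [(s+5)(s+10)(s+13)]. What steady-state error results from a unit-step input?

No free integrators in G_p(s): this is a type 0 system.
K_p = lim_{s→0} G_p(s) = 400·2 / (5·10·13) = 16/13.
e_ss = 1/(1 + K_p) = 1/(29/13) = 13/29.

13/29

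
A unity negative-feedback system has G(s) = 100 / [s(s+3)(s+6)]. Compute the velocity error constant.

50/9

G(s) has one factor of s in the denominator, so the system is type 1.
K_v = lim_{s→0} s·G(s) = 100 / (3·6) = 50/9.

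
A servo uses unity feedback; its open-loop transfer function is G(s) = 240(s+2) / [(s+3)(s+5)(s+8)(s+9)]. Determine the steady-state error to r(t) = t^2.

infinity

G(s) has no factors of s in the denominator, so the system is type 0.
For a type-0 system K_a = 0, so e_ss to a parabolic input is unbounded.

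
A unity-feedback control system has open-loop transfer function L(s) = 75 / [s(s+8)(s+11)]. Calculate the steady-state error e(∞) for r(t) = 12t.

L(s) has one factor of s in the denominator, so the system is type 1.
K_v = lim_{s→0} s·L(s) = 75 / (8·11) = 75/88.
e_ss = 12/K_v = 12/(75/88) = 14.08.

14.08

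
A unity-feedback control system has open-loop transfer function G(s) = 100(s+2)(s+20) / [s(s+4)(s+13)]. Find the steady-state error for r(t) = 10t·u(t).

0.13

G(s) has one factor of s in the denominator, so the system is type 1.
K_v = lim_{s→0} s·G(s) = 100·2·20 / (4·13) = 1000/13.
e_ss = 10/K_v = 10/(1000/13) = 0.13.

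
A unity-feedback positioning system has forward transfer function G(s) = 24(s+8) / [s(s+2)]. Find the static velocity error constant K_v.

G(s) has one factor of s in the denominator, so the system is type 1.
K_v = lim_{s→0} s·G(s) = 24·8 / (2) = 96.

96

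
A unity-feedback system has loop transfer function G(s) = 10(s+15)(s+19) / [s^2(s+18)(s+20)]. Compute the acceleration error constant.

95/12

G(s) has two factors of s in the denominator, so the system is type 2.
K_a = lim_{s→0} s^2·G(s) = 10·15·19 / (18·20) = 95/12.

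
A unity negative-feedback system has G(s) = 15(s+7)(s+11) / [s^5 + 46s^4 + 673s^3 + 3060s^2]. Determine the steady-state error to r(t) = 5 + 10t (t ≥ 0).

Factoring s^2 from the denominator leaves a polynomial with constant term 3060, so the system is type 2. Treating each term separately:
  • 5: tracked with zero error.
  • 10t: tracked with zero error.
Total e_ss = 0.

0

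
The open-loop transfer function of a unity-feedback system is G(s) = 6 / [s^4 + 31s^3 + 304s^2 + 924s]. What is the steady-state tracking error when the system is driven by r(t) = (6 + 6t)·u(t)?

Lowest-order denominator term is 924s, so the open loop has 1 pole at the origin → type 1 system. By superposition:
  • 6: tracked with zero error.
  • 6t: e_ss = 6/K_v with K_v=1/154 → 924.
Total e_ss = 924.

924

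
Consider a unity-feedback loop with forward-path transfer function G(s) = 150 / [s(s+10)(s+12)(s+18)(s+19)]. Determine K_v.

5/1368

System type = 1 (one pole at s=0).
K_v = lim_{s→0} s·G(s) = 150 / (10·12·18·19) = 5/1368.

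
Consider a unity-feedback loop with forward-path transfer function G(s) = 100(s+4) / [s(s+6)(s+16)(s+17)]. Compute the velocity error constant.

System type = 1 (one pole at s=0).
K_v = lim_{s→0} s·G(s) = 100·4 / (6·16·17) = 25/102.

25/102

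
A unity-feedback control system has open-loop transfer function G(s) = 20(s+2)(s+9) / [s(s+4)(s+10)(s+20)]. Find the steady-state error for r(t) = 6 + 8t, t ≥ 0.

160/9

One free integrator in G(s): this is a type 1 system. Taking each input component in turn:
  • 6: tracked with zero error.
  • 8t: e_ss = 8/K_v with K_v=0.45 → 160/9.
Total e_ss = 160/9.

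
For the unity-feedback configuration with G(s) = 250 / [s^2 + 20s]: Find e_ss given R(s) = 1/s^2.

Lowest-order denominator term is 20s, so the open loop has 1 pole at the origin → type 1 system.
K_v = lim_{s→0} s·G(s) = 250 / 20 = 12.5.
e_ss = 1/K_v = 1/12.5 = 0.08.

0.08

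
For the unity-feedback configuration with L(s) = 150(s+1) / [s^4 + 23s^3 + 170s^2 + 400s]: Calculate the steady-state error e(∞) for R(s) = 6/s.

Lowest-order denominator term is 400s, so the open loop has 1 pole at the origin → type 1 system.
K_p = ∞ for a type-1 system; e_ss to a step is zero.

0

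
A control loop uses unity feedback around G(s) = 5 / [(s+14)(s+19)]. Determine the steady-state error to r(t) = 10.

The open loop has no poles at the origin → type 0 system.
K_p = lim_{s→0} G(s) = 5 / (14·19) = 5/266.
e_ss = 10/(1 + K_p) = 10/(271/266) = 2660/271.

2660/271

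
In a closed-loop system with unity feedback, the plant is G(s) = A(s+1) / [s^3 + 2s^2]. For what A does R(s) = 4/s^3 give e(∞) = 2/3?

The denominator has no term below 2s^2 — 2 poles at s=0, type 2.
K_a = lim_{s→0} s^2·G(s) = A·1 / 2 = 0.5·A.
e_ss = 4/K_a = 2/3 ⇒ K_a = 6 ⇒ A = 6/0.5 = 12.

12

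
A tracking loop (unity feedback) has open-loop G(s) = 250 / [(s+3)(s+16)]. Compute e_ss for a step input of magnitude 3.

72/149

No free integrators in G(s): this is a type 0 system.
K_p = lim_{s→0} G(s) = 250 / (3·16) = 125/24.
e_ss = 3/(1 + K_p) = 3/(149/24) = 72/149.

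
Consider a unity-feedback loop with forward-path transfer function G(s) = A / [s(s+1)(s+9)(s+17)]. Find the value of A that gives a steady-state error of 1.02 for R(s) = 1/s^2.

150

The open loop has one pole at the origin → type 1 system.
K_v = lim_{s→0} s·G(s) = A / (1·9·17) = (1/153)·A.
e_ss = 1/K_v = 1.02 ⇒ K_v = 50/51 ⇒ A = (50/51)/(1/153) = 150.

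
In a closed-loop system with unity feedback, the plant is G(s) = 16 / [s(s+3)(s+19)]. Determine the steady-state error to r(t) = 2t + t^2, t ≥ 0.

System type = 1 (one pole at s=0). Taking each input component in turn:
  • 2t: e_ss = 2/K_v with K_v=16/57 → 7.125.
  • t^2: a type-1 system cannot track it, e_ss → ∞.
The unbounded component dominates.

infinity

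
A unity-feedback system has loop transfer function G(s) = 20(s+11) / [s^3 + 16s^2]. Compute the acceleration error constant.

13.75

Lowest-order denominator term is 16s^2, so the open loop has 2 poles at the origin → type 2 system.
K_a = lim_{s→0} s^2·G(s) = 20·11 / 16 = 13.75.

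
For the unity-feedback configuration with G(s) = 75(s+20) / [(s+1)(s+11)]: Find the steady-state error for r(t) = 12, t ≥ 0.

G(s) has no factors of s in the denominator, so the system is type 0.
K_p = lim_{s→0} G(s) = 75·20 / (1·11) = 1500/11.
e_ss = 12/(1 + K_p) = 12/(1511/11) = 132/1511.

132/1511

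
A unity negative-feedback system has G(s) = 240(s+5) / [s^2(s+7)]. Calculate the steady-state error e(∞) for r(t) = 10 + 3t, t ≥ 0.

0

Two free integrators in G(s): this is a type 2 system. Treating each term separately:
  • 10: tracked with zero error.
  • 3t: tracked with zero error.
Total e_ss = 0.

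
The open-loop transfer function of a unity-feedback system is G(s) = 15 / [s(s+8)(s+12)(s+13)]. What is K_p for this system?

K_p = lim_{s→0} G(s); with 1 pole at the origin the limit diverges, so K_p = ∞.

infinity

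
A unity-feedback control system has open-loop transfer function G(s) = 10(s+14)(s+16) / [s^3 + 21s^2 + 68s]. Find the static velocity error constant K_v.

Lowest-order denominator term is 68s, so the open loop has 1 pole at the origin → type 1 system.
K_v = lim_{s→0} s·G(s) = 10·14·16 / 68 = 560/17.

560/17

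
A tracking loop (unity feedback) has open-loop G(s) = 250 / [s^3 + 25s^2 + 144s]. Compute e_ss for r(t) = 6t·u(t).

The denominator has no term below 144s — 1 pole at s=0, type 1.
K_v = lim_{s→0} s·G(s) = 250 / 144 = 125/72.
e_ss = 6/K_v = 6/(125/72) = 3.456.

3.456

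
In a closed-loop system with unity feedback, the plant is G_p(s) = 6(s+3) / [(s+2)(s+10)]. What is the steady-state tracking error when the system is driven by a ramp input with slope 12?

infinity

System type = 0 (no poles at s=0).
K_v = lim_{s→0} s·G_p(s) = 0; the steady-state error to this ramp input grows without bound.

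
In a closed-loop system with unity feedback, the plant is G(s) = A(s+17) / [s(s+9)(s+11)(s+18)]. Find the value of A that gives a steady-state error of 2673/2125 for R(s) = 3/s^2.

One free integrator in G(s): this is a type 1 system.
K_v = lim_{s→0} s·G(s) = A·17 / (9·11·18) = (17/1782)·A.
e_ss = 3/K_v = 2673/2125 ⇒ K_v = 2125/891 ⇒ A = (2125/891)/(17/1782) = 250.

250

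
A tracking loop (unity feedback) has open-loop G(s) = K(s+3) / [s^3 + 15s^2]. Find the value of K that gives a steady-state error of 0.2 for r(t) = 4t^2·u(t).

200

Lowest-order denominator term is 15s^2, so the open loop has 2 poles at the origin → type 2 system.
K_a = lim_{s→0} s^2·G(s) = K·3 / 15 = 0.2·K.
e_ss = 8/K_a = 0.2 ⇒ K_a = 40 ⇒ K = 40/0.2 = 200.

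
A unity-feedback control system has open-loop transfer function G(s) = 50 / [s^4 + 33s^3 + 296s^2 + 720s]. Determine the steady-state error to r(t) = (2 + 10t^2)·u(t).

The denominator has no term below 720s — 1 pole at s=0, type 1. Treating each term separately:
  • 2: tracked with zero error.
  • 10t^2: a type-1 system cannot track it, e_ss → ∞.
The unbounded component dominates.

infinity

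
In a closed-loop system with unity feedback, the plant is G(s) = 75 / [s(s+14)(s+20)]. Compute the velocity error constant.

15/56

One free integrator in G(s): this is a type 1 system.
K_v = lim_{s→0} s·G(s) = 75 / (14·20) = 15/56.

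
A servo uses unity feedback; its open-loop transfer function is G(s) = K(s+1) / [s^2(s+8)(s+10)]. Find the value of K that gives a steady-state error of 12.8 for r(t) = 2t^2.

25

Two free integrators in G(s): this is a type 2 system.
K_a = lim_{s→0} s^2·G(s) = K·1 / (8·10) = 0.0125·K.
e_ss = 4/K_a = 12.8 ⇒ K_a = 0.3125 ⇒ K = 0.3125/0.0125 = 25.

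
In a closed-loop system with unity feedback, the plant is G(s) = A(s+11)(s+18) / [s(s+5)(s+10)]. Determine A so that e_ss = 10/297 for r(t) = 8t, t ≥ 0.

The open loop has one pole at the origin → type 1 system.
K_v = lim_{s→0} s·G(s) = A·11·18 / (5·10) = 3.96·A.
e_ss = 8/K_v = 10/297 ⇒ K_v = 237.6 ⇒ A = 237.6/3.96 = 60.

60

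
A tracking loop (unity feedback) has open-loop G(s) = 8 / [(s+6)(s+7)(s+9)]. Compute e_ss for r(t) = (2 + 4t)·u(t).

The open loop has no poles at the origin → type 0 system. Taking each input component in turn:
  • 2: e_ss = 2/(1+K_p) with K_p=4/189 → 378/193.
  • 4t: a type-0 system cannot track it, e_ss → ∞.
The unbounded component dominates.

infinity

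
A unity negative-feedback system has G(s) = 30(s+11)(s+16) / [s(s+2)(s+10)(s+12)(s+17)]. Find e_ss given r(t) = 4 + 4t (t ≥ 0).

The open loop has one pole at the origin → type 1 system. Taking each input component in turn:
  • 4: tracked with zero error.
  • 4t: e_ss = 4/K_v with K_v=22/17 → 34/11.
Total e_ss = 34/11.

34/11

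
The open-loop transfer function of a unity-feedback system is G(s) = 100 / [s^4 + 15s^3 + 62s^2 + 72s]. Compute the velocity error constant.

Lowest-order denominator term is 72s, so the open loop has 1 pole at the origin → type 1 system.
K_v = lim_{s→0} s·G(s) = 100 / 72 = 25/18.

25/18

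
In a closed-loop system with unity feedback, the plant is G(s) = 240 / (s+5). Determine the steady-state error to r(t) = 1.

G(s) has no factors of s in the denominator, so the system is type 0.
K_p = lim_{s→0} G(s) = 240 / (5) = 48.
e_ss = 1/(1 + K_p) = 1/49.

1/49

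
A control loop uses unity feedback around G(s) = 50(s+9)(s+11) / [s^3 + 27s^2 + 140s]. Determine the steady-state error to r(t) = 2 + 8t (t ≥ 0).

Factoring s from the denominator leaves a polynomial with constant term 140, so the system is type 1. Treating each term separately:
  • 2: tracked with zero error.
  • 8t: e_ss = 8/K_v with K_v=495/14 → 112/495.
Total e_ss = 112/495.

112/495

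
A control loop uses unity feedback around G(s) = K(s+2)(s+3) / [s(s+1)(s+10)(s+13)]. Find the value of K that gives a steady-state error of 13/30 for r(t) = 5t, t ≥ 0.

250

One free integrator in G(s): this is a type 1 system.
K_v = lim_{s→0} s·G(s) = K·2·3 / (1·10·13) = (3/65)·K.
e_ss = 5/K_v = 13/30 ⇒ K_v = 150/13 ⇒ K = (150/13)/(3/65) = 250.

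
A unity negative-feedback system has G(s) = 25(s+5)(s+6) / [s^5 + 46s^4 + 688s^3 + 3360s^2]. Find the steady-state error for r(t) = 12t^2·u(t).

107.52

Lowest-order denominator term is 3360s^2, so the open loop has 2 poles at the origin → type 2 system.
K_a = lim_{s→0} s^2·G(s) = 25·5·6 / 3360 = 25/112.
r(t) = 12t^2 gives R(s) = 24/s^3.
e_ss = 24/K_a = 24/(25/112) = 107.52.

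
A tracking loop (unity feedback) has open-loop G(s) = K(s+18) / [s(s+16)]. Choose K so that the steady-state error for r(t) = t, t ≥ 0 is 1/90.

80

G(s) has one factor of s in the denominator, so the system is type 1.
K_v = lim_{s→0} s·G(s) = K·18 / (16) = 1.125·K.
e_ss = 1/K_v = 1/90 ⇒ K_v = 90 ⇒ K = 90/1.125 = 80.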